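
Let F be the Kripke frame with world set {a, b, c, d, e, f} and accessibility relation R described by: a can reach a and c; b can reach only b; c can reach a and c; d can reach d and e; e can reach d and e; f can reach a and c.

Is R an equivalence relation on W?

Reflexive: no — f is not related to itself.
Symmetric: no — f R a but not a R f.
Transitive: yes — every two-step R-path is closed by a direct edge.
So R is not an equivalence relation.

No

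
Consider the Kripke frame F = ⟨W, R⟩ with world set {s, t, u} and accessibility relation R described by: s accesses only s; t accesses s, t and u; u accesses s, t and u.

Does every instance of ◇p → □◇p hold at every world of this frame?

By correspondence theory, 5 is valid on a frame iff R is Euclidean.
Euclidean: no — t R s and t R u, but not s R u.

No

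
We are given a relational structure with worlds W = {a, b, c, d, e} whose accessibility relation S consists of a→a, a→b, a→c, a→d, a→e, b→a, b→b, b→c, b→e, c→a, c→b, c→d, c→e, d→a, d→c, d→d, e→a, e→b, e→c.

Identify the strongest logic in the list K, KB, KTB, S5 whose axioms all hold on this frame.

KB

Symmetric (axiom B): yes — every pair in S has its reverse in S.
Reflexive (axiom T): no — c is not related to itself.
Euclidean (axiom 5): no — a S b and a S d, but not b S d.
So F validates K, KB; KTB would additionally require S to be reflexive. The strongest is KB.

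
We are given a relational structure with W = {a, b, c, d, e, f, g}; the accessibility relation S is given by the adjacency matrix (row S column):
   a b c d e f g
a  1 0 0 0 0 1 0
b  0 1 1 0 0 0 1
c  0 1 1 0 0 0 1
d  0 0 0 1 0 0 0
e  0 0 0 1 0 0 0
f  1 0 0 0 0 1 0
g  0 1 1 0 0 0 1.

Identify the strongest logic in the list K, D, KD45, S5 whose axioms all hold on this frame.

KD45

Serial (axiom D): yes — every world has a successor (e.g. a S a).
Euclidean (axiom 5): yes — any two successors of a common world are S-related.
Transitive (axiom 4): yes — every two-step S-path is closed by a direct edge.
Reflexive (axiom T): no — e is not related to itself.
So F validates K, D, KD45; S5 would additionally require S to be reflexive. The strongest is KD45.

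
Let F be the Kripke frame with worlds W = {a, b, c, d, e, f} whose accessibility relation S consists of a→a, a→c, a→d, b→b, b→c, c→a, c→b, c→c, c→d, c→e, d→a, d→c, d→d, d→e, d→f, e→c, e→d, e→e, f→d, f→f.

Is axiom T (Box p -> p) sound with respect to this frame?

Axiom T corresponds to the accessibility relation being reflexive.
Reflexive: yes — every world is S-related to itself.

Yes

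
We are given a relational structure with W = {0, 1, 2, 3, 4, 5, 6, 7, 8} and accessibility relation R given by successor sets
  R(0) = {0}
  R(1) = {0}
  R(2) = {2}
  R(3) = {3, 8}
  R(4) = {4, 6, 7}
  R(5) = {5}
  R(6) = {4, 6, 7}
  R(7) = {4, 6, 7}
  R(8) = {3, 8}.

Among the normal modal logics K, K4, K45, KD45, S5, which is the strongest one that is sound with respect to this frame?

Transitive (axiom 4): yes — every two-step R-path is closed by a direct edge.
Euclidean (axiom 5): yes — any two successors of a common world are R-related.
Serial (axiom D): yes — every world has a successor (e.g. 0 R 0).
Reflexive (axiom T): no — 1 is not related to itself.
So F validates K, K4, K45, KD45; S5 would additionally require R to be reflexive. The strongest is KD45.

KD45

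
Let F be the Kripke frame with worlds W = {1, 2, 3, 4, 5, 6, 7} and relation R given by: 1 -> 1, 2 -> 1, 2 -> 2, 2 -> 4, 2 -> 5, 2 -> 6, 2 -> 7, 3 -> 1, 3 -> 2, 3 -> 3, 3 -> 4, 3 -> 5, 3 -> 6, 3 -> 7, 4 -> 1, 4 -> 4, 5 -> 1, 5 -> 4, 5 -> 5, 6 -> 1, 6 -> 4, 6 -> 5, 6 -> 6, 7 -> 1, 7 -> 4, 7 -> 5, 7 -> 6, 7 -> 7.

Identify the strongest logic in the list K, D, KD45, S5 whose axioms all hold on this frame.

Serial (axiom D): yes — every world has a successor (e.g. 1 R 1).
Euclidean (axiom 5): no — 2 R 1 and 2 R 4, but not 1 R 4.
Transitive (axiom 4): yes — every two-step R-path is closed by a direct edge.
Reflexive (axiom T): yes — every world is R-related to itself.
So F validates K, D; KD45 would additionally require R to be Euclidean. The strongest is D.

D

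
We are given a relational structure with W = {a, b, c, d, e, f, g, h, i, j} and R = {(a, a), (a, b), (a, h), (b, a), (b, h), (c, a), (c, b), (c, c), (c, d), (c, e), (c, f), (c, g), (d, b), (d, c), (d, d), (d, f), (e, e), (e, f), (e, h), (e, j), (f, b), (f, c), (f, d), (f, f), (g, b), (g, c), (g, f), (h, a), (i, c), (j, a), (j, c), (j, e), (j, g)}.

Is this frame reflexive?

Reflexive: no — b is not related to itself.

No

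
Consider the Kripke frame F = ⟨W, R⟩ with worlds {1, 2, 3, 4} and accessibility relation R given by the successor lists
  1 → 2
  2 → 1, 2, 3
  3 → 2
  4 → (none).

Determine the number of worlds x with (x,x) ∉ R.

Enumerating: 1, 3, 4.

3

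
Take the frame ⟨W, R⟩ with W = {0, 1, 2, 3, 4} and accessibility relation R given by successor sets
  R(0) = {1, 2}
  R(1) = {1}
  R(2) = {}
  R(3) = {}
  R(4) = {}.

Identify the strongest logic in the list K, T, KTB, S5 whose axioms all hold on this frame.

Reflexive (axiom T): no — 0 is not related to itself.
Symmetric (axiom B): no — 0 R 1 but not 1 R 0.
Euclidean (axiom 5): no — 0 R 1 and 0 R 2, but not 1 R 2.
So F validates K; T would additionally require R to be reflexive. The strongest is K.

K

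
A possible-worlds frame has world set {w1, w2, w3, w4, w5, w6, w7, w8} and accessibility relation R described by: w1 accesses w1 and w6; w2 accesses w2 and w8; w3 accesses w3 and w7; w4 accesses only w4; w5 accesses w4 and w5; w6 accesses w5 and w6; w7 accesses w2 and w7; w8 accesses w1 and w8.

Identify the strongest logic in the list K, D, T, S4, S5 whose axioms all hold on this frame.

Serial (axiom D): yes — every world has a successor (e.g. w1 R w1).
Reflexive (axiom T): yes — every world is R-related to itself.
Transitive (axiom 4): no — w1 R w6 and w6 R w5, but not w1 R w5.
Euclidean (axiom 5): no — w1 R w6 and w1 R w1, but not w6 R w1.
So F validates K, D, T; S4 would additionally require R to be transitive. The strongest is T.

T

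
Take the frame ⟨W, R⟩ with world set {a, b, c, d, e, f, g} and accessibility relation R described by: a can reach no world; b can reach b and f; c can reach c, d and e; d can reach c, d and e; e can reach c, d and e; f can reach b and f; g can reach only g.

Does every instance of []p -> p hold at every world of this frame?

The schema T characterises exactly the reflexive frames.
Reflexive: no — a is not related to itself.

No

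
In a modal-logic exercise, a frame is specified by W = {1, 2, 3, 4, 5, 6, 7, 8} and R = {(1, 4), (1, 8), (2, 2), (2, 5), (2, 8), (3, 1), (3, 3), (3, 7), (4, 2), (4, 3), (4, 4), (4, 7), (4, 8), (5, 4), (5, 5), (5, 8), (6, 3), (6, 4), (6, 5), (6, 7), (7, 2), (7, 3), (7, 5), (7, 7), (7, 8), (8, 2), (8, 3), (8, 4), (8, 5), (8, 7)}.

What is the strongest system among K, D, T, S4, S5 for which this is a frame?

Serial (axiom D): yes — every world has a successor (e.g. 1 R 4).
Reflexive (axiom T): no — 1 is not related to itself.
Transitive (axiom 4): no — 1 R 4 and 4 R 2, but not 1 R 2.
Euclidean (axiom 5): no — 3 R 1 and 3 R 7, but not 1 R 7.
So F validates K, D; T would additionally require R to be reflexive. The strongest is D.

D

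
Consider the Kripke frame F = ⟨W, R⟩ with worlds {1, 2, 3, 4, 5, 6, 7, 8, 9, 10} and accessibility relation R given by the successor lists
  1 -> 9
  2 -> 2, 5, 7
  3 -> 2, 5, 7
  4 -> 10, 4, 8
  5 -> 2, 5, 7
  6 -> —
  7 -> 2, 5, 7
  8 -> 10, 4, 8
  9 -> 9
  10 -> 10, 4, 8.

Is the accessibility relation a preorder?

No

Reflexive: no — 1 is not related to itself.
Transitive: yes — every two-step R-path is closed by a direct edge.
So R is not a preorder.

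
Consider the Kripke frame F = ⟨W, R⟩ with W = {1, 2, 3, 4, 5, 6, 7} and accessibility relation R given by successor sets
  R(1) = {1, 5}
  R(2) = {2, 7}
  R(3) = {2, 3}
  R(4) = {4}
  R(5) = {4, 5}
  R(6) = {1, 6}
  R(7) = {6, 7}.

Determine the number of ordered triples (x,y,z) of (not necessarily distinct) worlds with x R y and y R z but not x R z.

5

Enumerating: (1,5,4), (2,7,6), (3,2,7), (6,1,5), (7,6,1).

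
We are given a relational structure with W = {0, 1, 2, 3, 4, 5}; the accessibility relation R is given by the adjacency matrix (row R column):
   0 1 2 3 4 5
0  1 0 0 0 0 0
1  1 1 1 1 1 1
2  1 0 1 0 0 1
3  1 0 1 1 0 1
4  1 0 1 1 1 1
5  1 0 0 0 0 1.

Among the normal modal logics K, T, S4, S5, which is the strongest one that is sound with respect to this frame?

Reflexive (axiom T): yes — every world is R-related to itself.
Transitive (axiom 4): yes — every two-step R-path is closed by a direct edge.
Euclidean (axiom 5): no — 1 R 0 and 1 R 2, but not 0 R 2.
So F validates K, T, S4; S5 would additionally require R to be Euclidean. The strongest is S4.

S4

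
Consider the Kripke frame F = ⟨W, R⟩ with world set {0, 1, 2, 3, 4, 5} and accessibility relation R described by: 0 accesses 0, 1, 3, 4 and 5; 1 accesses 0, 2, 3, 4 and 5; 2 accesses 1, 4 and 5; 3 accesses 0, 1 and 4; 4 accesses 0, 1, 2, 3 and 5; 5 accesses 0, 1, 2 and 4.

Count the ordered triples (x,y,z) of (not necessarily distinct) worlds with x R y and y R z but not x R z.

Enumerating: (0,1,2), (0,4,2), (0,5,2), (1,0,1), (1,2,1), (1,3,1), (1,4,1), (1,5,1), (2,1,0), (2,1,2), (2,1,3), (2,4,0), … and 24 more.
Total: 36.

36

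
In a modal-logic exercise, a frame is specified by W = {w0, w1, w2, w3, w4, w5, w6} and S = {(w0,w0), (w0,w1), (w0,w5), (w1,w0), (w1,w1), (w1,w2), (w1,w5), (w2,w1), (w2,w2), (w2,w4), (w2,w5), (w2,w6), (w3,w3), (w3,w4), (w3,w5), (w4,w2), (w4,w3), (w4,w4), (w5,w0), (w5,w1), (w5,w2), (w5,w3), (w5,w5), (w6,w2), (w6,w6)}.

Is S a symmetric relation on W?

Yes

Symmetric: yes — every pair in S has its reverse in S.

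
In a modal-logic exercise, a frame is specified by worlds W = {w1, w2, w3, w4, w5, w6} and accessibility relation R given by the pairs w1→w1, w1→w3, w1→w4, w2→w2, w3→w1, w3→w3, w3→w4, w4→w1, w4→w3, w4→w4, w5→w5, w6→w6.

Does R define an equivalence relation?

Reflexive: yes — every world is R-related to itself.
Symmetric: yes — every pair in R has its reverse in R.
Transitive: yes — every two-step R-path is closed by a direct edge.
So R is an equivalence relation.

Yes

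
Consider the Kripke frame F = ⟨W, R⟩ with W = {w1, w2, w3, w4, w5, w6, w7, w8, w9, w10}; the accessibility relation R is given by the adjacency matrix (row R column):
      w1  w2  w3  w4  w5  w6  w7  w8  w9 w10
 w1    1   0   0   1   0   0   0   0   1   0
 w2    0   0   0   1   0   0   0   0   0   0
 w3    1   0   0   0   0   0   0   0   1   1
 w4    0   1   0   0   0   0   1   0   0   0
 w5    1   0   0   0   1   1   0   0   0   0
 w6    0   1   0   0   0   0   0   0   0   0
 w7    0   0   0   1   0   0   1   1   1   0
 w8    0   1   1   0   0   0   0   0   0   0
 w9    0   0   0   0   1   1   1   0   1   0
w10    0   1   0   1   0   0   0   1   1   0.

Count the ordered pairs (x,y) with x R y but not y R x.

17

Enumerating: (w1,w4), (w1,w9), (w10,w2), (w10,w4), (w10,w8), (w10,w9), (w3,w1), (w3,w10), (w3,w9), (w5,w1), (w5,w6), (w6,w2), (w7,w8), (w8,w2), (w8,w3), (w9,w5), (w9,w6).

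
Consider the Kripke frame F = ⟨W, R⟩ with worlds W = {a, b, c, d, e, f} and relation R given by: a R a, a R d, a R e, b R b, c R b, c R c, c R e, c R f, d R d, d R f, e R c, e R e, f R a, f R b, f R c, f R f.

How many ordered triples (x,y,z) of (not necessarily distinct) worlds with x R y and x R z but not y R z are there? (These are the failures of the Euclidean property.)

18

Enumerating: (a,d,a), (a,d,e), (a,e,a), (a,e,d), (c,b,c), (c,b,e), (c,b,f), (c,e,b), (c,e,f), (c,f,e), (d,f,d), (f,a,b), (f,a,c), (f,a,f), (f,b,a), (f,b,c), (f,b,f), (f,c,a).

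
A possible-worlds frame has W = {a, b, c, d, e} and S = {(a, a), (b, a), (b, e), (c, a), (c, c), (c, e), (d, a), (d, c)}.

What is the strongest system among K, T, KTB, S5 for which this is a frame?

Reflexive (axiom T): no — b is not related to itself.
Symmetric (axiom B): no — b S a but not a S b.
Euclidean (axiom 5): no — b S a and b S e, but not a S e.
So F validates K; T would additionally require S to be reflexive. The strongest is K.

K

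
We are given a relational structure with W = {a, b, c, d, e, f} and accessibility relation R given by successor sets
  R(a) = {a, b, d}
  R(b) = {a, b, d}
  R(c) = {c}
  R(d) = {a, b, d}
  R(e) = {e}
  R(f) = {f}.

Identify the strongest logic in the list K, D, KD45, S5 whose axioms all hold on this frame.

S5

Serial (axiom D): yes — every world has a successor (e.g. a R a).
Euclidean (axiom 5): yes — any two successors of a common world are R-related.
Transitive (axiom 4): yes — every two-step R-path is closed by a direct edge.
Reflexive (axiom T): yes — every world is R-related to itself.
So F validates K, D, KD45, S5. The strongest is S5.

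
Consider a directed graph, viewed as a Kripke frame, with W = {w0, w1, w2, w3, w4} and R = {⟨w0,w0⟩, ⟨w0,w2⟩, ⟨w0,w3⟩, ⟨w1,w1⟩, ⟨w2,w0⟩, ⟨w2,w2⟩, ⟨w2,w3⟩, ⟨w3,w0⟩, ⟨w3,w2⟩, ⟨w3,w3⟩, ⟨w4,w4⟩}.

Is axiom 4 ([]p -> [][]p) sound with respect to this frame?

Yes

The schema 4 characterises exactly the transitive frames.
Transitive: yes — every two-step R-path is closed by a direct edge.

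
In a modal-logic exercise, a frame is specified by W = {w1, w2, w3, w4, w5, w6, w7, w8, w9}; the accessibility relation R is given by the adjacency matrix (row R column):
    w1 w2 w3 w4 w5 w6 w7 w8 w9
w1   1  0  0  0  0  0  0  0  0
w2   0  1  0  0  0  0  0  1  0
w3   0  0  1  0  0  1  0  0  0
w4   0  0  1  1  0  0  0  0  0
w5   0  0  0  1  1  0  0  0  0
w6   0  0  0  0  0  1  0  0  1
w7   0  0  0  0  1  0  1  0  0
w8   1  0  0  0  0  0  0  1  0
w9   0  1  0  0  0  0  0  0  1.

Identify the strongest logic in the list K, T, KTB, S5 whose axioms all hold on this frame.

T

Reflexive (axiom T): yes — every world is R-related to itself.
Symmetric (axiom B): no — w2 R w8 but not w8 R w2.
Euclidean (axiom 5): no — w2 R w8 and w2 R w2, but not w8 R w2.
So F validates K, T; KTB would additionally require R to be symmetric. The strongest is T.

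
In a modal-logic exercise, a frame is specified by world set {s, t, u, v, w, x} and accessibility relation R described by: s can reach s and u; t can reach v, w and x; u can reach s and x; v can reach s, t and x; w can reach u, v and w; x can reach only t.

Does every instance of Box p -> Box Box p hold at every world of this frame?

Axiom 4 corresponds to the accessibility relation being transitive.
Transitive: no — s R u and u R x, but not s R x.

No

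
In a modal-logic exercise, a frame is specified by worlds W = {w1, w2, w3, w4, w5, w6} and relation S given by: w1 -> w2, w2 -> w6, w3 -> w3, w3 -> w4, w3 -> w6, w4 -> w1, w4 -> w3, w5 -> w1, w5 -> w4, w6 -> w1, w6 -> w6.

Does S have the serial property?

Serial: yes — every world has a successor (e.g. w1 S w2).

Yes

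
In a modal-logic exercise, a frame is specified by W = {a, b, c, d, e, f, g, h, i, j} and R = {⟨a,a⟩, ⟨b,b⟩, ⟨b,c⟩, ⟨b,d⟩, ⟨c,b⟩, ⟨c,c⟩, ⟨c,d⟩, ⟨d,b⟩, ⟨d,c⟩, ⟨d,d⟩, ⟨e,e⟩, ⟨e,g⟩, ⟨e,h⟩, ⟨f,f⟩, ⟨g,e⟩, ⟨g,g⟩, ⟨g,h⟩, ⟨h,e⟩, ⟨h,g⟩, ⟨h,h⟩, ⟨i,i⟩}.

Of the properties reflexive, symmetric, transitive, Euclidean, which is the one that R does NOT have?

Reflexive: no — j is not related to itself.
Symmetric: yes — every pair in R has its reverse in R.
Transitive: yes — every two-step R-path is closed by a direct edge.
Euclidean: yes — any two successors of a common world are R-related.
Only reflexive fails.

reflexive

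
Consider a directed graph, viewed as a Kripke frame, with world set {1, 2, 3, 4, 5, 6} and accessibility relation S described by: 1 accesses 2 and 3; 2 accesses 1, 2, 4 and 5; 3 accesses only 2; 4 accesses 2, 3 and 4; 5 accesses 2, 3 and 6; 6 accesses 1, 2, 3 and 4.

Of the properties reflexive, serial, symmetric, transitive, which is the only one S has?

serial

Reflexive: no — 1 is not related to itself.
Serial: yes — every world has a successor (e.g. 1 S 2).
Symmetric: no — 1 S 3 but not 3 S 1.
Transitive: no — 1 S 2 and 2 S 4, but not 1 S 4.
Only serial holds.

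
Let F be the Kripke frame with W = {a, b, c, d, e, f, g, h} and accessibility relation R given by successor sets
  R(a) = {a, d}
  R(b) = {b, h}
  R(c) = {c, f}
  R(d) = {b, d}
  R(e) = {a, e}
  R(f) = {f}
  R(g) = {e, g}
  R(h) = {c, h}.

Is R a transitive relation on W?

No

Transitive: no — a R d and d R b, but not a R b.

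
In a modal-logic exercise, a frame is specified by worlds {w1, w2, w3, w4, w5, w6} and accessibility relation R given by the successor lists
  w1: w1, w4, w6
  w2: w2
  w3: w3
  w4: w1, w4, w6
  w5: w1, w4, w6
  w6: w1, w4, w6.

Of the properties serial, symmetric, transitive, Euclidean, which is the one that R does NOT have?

symmetric

Serial: yes — every world has a successor (e.g. w1 R w1).
Symmetric: no — w5 R w1 but not w1 R w5.
Transitive: yes — every two-step R-path is closed by a direct edge.
Euclidean: yes — any two successors of a common world are R-related.
Only symmetric fails.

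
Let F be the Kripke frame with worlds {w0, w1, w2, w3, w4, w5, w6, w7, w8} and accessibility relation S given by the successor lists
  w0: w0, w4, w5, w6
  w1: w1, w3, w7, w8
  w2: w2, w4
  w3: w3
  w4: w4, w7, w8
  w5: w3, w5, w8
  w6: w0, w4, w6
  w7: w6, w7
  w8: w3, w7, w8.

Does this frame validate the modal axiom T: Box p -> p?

By correspondence theory, T is valid on a frame iff S is reflexive.
Reflexive: yes — every world is S-related to itself.

Yes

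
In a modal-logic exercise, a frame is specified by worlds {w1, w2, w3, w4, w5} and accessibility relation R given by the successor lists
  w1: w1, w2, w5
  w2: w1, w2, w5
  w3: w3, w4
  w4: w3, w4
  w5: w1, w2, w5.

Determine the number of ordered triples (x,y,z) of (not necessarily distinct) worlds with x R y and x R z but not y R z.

R is Euclidean; there are no such tuples.

0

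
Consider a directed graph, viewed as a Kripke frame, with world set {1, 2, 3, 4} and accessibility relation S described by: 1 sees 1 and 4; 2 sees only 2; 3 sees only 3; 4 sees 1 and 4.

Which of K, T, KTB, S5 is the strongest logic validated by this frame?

Reflexive (axiom T): yes — every world is S-related to itself.
Symmetric (axiom B): yes — every pair in S has its reverse in S.
Euclidean (axiom 5): yes — any two successors of a common world are S-related.
So F validates K, T, KTB, S5. The strongest is S5.

S5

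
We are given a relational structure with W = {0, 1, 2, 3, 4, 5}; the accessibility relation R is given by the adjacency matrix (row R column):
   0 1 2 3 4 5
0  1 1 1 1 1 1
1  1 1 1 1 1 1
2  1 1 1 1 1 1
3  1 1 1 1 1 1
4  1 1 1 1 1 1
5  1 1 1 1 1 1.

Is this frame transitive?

Transitive: yes — every two-step R-path is closed by a direct edge.

Yes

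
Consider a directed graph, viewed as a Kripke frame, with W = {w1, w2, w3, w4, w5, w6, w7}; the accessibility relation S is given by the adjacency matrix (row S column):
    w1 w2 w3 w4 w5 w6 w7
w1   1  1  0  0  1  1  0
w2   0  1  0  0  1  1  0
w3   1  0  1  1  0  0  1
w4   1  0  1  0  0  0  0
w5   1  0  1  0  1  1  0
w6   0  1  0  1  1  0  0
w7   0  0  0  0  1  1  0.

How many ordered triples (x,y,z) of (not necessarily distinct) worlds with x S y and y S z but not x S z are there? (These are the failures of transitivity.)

30

Enumerating: (w1,w5,w3), (w1,w6,w4), (w2,w5,w1), (w2,w5,w3), (w2,w6,w4), (w3,w1,w2), (w3,w1,w5), (w3,w1,w6), (w3,w7,w5), (w3,w7,w6), (w4,w1,w2), (w4,w1,w5), … and 18 more.
Total: 30.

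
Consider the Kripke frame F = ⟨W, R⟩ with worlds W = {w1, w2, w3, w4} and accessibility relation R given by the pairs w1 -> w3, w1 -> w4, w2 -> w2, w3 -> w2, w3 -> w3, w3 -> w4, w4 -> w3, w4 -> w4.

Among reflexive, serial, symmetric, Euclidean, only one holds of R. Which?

serial

Reflexive: no — w1 is not related to itself.
Serial: yes — every world has a successor (e.g. w1 R w3).
Symmetric: no — w1 R w3 but not w3 R w1.
Euclidean: no — w3 R w2 and w3 R w4, but not w2 R w4.
Only serial holds.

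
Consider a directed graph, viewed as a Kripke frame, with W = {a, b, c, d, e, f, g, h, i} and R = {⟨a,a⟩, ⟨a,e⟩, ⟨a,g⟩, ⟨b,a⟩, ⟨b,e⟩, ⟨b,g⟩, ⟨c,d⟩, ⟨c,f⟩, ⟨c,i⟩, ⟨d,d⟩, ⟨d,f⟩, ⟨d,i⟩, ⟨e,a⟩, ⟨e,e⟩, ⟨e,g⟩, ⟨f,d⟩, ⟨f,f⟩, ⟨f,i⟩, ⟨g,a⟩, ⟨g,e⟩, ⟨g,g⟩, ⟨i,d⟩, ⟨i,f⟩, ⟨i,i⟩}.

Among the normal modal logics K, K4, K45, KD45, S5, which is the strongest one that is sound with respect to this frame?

Transitive (axiom 4): yes — every two-step R-path is closed by a direct edge.
Euclidean (axiom 5): yes — any two successors of a common world are R-related.
Serial (axiom D): no — h has no R-successor.
Reflexive (axiom T): no — b is not related to itself.
So F validates K, K4, K45; KD45 would additionally require R to be serial. The strongest is K45.

K45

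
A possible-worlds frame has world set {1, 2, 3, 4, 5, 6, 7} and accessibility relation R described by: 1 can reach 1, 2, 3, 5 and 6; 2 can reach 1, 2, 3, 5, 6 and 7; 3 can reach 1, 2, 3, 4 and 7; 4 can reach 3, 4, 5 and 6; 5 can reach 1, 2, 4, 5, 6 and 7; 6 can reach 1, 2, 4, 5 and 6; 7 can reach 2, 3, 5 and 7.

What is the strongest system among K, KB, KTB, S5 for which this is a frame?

Symmetric (axiom B): yes — every pair in R has its reverse in R.
Reflexive (axiom T): yes — every world is R-related to itself.
Euclidean (axiom 5): no — 1 R 3 and 1 R 5, but not 3 R 5.
So F validates K, KB, KTB; S5 would additionally require R to be Euclidean. The strongest is KTB.

KTB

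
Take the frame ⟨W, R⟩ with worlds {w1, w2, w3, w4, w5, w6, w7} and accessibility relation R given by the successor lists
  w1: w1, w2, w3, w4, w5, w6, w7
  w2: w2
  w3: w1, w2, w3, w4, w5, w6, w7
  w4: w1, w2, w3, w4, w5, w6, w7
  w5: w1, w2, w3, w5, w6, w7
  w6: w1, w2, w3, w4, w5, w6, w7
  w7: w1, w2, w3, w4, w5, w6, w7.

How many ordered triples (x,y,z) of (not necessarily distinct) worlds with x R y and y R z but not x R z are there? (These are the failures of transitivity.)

Enumerating: (w5,w1,w4), (w5,w3,w4), (w5,w6,w4), (w5,w7,w4).

4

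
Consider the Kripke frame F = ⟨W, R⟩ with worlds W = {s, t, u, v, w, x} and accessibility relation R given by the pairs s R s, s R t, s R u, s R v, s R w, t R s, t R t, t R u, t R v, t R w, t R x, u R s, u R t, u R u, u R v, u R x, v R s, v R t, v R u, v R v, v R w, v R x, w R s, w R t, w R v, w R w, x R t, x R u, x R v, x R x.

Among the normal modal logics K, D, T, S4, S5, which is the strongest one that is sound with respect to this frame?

T

Serial (axiom D): yes — every world has a successor (e.g. s R s).
Reflexive (axiom T): yes — every world is R-related to itself.
Transitive (axiom 4): no — s R t and t R x, but not s R x.
Euclidean (axiom 5): no — s R u and s R w, but not u R w.
So F validates K, D, T; S4 would additionally require R to be transitive. The strongest is T.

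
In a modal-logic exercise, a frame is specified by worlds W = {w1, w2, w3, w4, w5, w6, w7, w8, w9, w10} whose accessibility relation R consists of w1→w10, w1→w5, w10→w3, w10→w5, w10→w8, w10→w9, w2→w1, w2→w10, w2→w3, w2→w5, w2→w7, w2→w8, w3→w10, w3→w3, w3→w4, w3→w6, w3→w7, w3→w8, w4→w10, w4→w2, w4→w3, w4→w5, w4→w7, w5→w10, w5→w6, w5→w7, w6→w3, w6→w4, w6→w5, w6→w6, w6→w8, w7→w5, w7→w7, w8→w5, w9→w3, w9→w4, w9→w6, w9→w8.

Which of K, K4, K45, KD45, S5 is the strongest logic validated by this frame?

Transitive (axiom 4): no — w1 R w10 and w10 R w3, but not w1 R w3.
Euclidean (axiom 5): no — w10 R w3 and w10 R w5, but not w3 R w5.
Serial (axiom D): yes — every world has a successor (e.g. w1 R w10).
Reflexive (axiom T): no — w1 is not related to itself.
So F validates K; K4 would additionally require R to be transitive. The strongest is K.

K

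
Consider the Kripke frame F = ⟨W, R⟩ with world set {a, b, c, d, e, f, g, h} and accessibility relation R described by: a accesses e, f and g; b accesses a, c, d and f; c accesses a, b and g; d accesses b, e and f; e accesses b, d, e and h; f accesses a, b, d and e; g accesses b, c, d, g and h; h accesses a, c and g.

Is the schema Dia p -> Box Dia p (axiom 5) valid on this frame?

Axiom 5 corresponds to the accessibility relation being Euclidean.
Euclidean: no — a R e and a R f, but not e R f.

No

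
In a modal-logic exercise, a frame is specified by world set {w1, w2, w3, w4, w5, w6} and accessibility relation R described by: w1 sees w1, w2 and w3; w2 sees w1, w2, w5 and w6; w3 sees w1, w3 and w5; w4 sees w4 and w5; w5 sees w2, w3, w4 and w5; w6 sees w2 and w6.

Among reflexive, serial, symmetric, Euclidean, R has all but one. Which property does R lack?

Reflexive: yes — every world is R-related to itself.
Serial: yes — every world has a successor (e.g. w1 R w1).
Symmetric: yes — every pair in R has its reverse in R.
Euclidean: no — w1 R w2 and w1 R w3, but not w2 R w3.
Only Euclidean fails.

Euclidean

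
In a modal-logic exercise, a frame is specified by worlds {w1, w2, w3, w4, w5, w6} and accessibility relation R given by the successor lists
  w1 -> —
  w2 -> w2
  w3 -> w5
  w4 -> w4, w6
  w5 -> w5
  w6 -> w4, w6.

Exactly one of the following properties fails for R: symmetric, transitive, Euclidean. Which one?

Symmetric: no — w3 R w5 but not w5 R w3.
Transitive: yes — every two-step R-path is closed by a direct edge.
Euclidean: yes — any two successors of a common world are R-related.
Only symmetric fails.

symmetric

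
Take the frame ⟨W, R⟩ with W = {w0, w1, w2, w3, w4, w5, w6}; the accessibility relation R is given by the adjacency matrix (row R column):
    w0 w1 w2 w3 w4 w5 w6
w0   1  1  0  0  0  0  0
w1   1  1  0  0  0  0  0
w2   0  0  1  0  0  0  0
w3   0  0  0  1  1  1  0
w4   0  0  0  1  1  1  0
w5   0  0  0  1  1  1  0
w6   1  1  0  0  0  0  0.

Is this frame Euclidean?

Yes

Euclidean: yes — any two successors of a common world are R-related.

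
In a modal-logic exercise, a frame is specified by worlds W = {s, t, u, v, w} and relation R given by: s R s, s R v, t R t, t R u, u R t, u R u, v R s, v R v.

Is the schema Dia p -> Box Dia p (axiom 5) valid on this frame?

Yes

The schema 5 characterises exactly the Euclidean frames.
Euclidean: yes — any two successors of a common world are R-related.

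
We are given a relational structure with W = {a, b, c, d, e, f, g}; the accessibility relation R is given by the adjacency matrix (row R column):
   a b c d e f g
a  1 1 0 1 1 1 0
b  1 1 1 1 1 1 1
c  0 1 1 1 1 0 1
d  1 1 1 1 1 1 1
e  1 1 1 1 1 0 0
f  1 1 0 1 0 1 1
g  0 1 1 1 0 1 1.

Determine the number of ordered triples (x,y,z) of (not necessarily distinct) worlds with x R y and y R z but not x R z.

30

Enumerating: (a,b,c), (a,b,g), (a,d,c), (a,d,g), (a,e,c), (a,f,g), (c,b,a), (c,b,f), (c,d,a), (c,d,f), (c,e,a), (c,g,f), … and 18 more.
Total: 30.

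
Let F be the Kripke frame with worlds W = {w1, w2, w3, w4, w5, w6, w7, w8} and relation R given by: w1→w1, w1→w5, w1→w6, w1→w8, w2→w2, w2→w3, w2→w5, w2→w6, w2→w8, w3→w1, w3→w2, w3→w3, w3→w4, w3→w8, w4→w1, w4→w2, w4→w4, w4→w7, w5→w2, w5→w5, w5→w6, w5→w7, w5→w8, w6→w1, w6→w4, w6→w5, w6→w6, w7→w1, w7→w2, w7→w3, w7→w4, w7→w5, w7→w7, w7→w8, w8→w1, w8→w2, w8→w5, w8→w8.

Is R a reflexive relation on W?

Yes

Reflexive: yes — every world is R-related to itself.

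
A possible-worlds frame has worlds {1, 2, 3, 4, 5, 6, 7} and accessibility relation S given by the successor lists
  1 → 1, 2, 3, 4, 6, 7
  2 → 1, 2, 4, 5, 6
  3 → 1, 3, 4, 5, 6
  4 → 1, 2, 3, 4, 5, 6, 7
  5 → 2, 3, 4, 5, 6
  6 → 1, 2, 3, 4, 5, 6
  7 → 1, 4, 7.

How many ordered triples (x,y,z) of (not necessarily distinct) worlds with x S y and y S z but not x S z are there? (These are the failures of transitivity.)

Enumerating: (1,2,5), (1,3,5), (1,4,5), (1,6,5), (2,1,3), (2,1,7), (2,4,3), (2,4,7), (2,5,3), (2,6,3), (3,1,2), (3,1,7), … and 18 more.
Total: 30.

30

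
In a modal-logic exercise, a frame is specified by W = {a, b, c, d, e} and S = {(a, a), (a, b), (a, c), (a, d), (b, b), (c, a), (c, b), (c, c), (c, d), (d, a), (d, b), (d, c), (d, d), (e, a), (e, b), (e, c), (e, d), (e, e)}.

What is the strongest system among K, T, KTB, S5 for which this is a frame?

Reflexive (axiom T): yes — every world is S-related to itself.
Symmetric (axiom B): no — a S b but not b S a.
Euclidean (axiom 5): no — a S b and a S c, but not b S c.
So F validates K, T; KTB would additionally require S to be symmetric. The strongest is T.

T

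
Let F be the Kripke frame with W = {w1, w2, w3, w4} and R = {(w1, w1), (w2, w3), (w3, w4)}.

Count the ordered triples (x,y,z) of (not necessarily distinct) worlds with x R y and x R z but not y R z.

Enumerating: (w2,w3,w3), (w3,w4,w4).

2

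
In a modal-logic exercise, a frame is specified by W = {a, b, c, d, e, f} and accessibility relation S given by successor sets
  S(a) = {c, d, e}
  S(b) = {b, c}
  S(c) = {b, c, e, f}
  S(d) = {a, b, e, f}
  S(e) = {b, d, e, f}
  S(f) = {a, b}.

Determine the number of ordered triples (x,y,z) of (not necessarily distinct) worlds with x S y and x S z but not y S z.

29

Enumerating: (a,c,d), (a,d,c), (a,d,d), (a,e,c), (c,b,e), (c,b,f), (c,e,c), (c,f,c), (c,f,e), (c,f,f), (d,a,a), (d,a,b), … and 17 more.
Total: 29.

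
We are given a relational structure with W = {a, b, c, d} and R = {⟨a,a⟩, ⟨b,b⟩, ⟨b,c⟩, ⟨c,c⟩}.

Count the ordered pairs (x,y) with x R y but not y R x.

1

Enumerating: (b,c).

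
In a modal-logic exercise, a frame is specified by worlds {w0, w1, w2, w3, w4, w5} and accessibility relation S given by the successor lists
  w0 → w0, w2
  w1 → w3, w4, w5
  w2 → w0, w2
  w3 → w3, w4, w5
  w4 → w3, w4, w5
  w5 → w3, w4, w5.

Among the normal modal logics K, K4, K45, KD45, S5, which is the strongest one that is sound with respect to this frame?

KD45

Transitive (axiom 4): yes — every two-step S-path is closed by a direct edge.
Euclidean (axiom 5): yes — any two successors of a common world are S-related.
Serial (axiom D): yes — every world has a successor (e.g. w0 S w0).
Reflexive (axiom T): no — w1 is not related to itself.
So F validates K, K4, K45, KD45; S5 would additionally require S to be reflexive. The strongest is KD45.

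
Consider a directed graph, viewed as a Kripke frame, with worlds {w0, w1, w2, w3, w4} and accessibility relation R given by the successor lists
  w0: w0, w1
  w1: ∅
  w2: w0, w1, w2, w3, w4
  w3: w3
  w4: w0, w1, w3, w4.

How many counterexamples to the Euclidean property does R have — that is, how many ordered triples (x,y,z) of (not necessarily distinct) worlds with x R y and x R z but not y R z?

24

Enumerating: (w0,w1,w0), (w0,w1,w1), (w2,w0,w2), (w2,w0,w3), (w2,w0,w4), (w2,w1,w0), (w2,w1,w1), (w2,w1,w2), (w2,w1,w3), (w2,w1,w4), (w2,w3,w0), (w2,w3,w1), … and 12 more.
Total: 24.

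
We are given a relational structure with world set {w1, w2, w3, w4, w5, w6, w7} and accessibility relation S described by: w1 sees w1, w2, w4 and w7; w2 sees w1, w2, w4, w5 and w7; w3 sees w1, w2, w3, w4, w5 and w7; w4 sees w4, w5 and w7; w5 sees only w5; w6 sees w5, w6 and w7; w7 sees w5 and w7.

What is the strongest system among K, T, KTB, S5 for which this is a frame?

Reflexive (axiom T): yes — every world is S-related to itself.
Symmetric (axiom B): no — w1 S w4 but not w4 S w1.
Euclidean (axiom 5): no — w1 S w4 and w1 S w2, but not w4 S w2.
So F validates K, T; KTB would additionally require S to be symmetric. The strongest is T.

T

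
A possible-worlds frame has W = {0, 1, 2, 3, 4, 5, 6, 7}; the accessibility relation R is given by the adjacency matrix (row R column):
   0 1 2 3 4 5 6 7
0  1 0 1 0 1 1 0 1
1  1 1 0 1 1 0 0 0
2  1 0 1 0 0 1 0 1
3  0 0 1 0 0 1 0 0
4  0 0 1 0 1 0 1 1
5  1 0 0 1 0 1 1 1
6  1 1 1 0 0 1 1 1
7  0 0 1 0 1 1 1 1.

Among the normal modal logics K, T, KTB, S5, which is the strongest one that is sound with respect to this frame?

Reflexive (axiom T): no — 3 is not related to itself.
Symmetric (axiom B): no — 0 R 4 but not 4 R 0.
Euclidean (axiom 5): no — 0 R 2 and 0 R 4, but not 2 R 4.
So F validates K; T would additionally require R to be reflexive. The strongest is K.

K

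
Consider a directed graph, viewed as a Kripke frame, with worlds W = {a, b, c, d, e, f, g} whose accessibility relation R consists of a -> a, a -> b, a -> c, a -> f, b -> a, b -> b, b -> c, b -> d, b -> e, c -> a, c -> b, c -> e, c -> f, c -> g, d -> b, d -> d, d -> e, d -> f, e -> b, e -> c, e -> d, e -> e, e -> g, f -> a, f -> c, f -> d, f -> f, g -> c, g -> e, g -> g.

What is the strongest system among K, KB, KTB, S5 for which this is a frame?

Symmetric (axiom B): yes — every pair in R has its reverse in R.
Reflexive (axiom T): no — c is not related to itself.
Euclidean (axiom 5): no — a R b and a R f, but not b R f.
So F validates K, KB; KTB would additionally require R to be reflexive. The strongest is KB.

KB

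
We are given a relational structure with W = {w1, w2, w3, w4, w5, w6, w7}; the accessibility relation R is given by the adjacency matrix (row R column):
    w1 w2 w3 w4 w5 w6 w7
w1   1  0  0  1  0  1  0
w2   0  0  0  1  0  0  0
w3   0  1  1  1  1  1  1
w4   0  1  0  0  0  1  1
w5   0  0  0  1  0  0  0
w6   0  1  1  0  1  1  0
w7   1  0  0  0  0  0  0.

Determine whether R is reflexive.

No

Reflexive: no — w2 is not related to itself.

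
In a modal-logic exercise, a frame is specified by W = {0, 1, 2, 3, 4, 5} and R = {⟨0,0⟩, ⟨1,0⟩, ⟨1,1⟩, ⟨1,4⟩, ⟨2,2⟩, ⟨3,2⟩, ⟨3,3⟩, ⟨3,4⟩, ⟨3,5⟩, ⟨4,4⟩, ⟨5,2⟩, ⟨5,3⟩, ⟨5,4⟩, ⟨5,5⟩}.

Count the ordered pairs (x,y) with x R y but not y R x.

6

Enumerating: (1,0), (1,4), (3,2), (3,4), (5,2), (5,4).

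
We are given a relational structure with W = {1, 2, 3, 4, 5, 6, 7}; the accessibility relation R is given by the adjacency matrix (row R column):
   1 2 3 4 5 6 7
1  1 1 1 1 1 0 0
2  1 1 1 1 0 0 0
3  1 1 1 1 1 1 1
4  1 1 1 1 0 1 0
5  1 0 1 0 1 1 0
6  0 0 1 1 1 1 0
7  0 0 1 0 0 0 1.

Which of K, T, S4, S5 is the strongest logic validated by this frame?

Reflexive (axiom T): yes — every world is R-related to itself.
Transitive (axiom 4): no — 1 R 3 and 3 R 6, but not 1 R 6.
Euclidean (axiom 5): no — 1 R 2 and 1 R 5, but not 2 R 5.
So F validates K, T; S4 would additionally require R to be transitive. The strongest is T.

T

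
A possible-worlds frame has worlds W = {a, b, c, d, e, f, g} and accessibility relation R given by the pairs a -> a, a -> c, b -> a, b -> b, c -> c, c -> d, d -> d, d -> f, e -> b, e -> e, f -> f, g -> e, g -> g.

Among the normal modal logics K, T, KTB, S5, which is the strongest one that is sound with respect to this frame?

Reflexive (axiom T): yes — every world is R-related to itself.
Symmetric (axiom B): no — a R c but not c R a.
Euclidean (axiom 5): no — a R c and a R a, but not c R a.
So F validates K, T; KTB would additionally require R to be symmetric. The strongest is T.

T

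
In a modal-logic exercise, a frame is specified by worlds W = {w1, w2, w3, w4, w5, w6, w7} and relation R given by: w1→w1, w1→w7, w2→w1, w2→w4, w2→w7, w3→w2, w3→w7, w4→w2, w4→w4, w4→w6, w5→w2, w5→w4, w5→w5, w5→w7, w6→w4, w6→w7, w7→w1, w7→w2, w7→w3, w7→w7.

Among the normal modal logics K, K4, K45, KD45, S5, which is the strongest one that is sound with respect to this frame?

K

Transitive (axiom 4): no — w1 R w7 and w7 R w2, but not w1 R w2.
Euclidean (axiom 5): no — w2 R w1 and w2 R w4, but not w1 R w4.
Serial (axiom D): yes — every world has a successor (e.g. w1 R w1).
Reflexive (axiom T): no — w2 is not related to itself.
So F validates K; K4 would additionally require R to be transitive. The strongest is K.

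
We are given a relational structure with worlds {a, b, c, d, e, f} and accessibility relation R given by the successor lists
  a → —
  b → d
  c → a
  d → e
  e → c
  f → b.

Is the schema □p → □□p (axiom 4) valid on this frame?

No

Axiom 4 corresponds to the accessibility relation being transitive.
Transitive: no — b R d and d R e, but not b R e.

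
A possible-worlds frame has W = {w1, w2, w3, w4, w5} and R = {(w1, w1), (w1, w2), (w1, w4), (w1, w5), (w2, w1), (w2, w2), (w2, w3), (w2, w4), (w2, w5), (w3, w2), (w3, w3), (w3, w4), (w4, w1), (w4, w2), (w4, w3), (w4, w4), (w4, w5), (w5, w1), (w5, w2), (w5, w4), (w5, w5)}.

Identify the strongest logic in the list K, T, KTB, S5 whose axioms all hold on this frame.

KTB

Reflexive (axiom T): yes — every world is R-related to itself.
Symmetric (axiom B): yes — every pair in R has its reverse in R.
Euclidean (axiom 5): no — w2 R w1 and w2 R w3, but not w1 R w3.
So F validates K, T, KTB; S5 would additionally require R to be Euclidean. The strongest is KTB.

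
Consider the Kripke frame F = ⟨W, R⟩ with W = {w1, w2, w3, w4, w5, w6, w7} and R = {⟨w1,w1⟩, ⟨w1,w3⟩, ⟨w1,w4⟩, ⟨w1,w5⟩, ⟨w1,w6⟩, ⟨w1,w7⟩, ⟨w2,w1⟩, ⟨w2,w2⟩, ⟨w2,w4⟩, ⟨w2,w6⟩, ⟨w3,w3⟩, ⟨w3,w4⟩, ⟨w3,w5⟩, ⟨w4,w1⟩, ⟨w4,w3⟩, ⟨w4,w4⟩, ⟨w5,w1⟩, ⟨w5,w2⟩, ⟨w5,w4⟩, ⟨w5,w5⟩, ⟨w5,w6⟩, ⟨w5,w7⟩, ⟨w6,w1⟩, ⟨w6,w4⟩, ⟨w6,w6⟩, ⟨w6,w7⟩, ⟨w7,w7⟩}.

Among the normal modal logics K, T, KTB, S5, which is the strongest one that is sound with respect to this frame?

T

Reflexive (axiom T): yes — every world is R-related to itself.
Symmetric (axiom B): no — w1 R w3 but not w3 R w1.
Euclidean (axiom 5): no — w1 R w3 and w1 R w6, but not w3 R w6.
So F validates K, T; KTB would additionally require R to be symmetric. The strongest is T.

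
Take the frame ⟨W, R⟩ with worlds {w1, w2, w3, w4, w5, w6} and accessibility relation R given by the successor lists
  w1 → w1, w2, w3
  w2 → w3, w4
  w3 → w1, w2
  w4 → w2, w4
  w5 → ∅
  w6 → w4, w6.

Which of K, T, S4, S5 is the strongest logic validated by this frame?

Reflexive (axiom T): no — w2 is not related to itself.
Transitive (axiom 4): no — w1 R w2 and w2 R w4, but not w1 R w4.
Euclidean (axiom 5): no — w2 R w3 and w2 R w4, but not w3 R w4.
So F validates K; T would additionally require R to be reflexive. The strongest is K.

K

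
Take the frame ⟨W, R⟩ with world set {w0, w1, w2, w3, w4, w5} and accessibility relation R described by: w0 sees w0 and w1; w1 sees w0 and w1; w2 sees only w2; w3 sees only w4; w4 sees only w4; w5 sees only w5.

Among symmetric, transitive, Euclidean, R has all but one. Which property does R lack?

Symmetric: no — w3 R w4 but not w4 R w3.
Transitive: yes — every two-step R-path is closed by a direct edge.
Euclidean: yes — any two successors of a common world are R-related.
Only symmetric fails.

symmetric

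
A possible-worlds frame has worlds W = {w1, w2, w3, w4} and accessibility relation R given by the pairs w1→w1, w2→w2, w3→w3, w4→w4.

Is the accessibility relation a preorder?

Yes

Reflexive: yes — every world is R-related to itself.
Transitive: yes — every two-step R-path is closed by a direct edge.
So R is a preorder.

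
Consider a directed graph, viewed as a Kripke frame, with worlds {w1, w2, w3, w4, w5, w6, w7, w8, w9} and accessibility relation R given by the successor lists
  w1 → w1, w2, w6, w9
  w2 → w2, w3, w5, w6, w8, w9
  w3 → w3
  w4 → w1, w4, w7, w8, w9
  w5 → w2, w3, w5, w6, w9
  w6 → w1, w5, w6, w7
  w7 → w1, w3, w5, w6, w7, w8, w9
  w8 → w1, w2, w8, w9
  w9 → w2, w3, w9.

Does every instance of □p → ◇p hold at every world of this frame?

Yes

The schema D characterises exactly the serial frames.
Serial: yes — every world has a successor (e.g. w1 R w1).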